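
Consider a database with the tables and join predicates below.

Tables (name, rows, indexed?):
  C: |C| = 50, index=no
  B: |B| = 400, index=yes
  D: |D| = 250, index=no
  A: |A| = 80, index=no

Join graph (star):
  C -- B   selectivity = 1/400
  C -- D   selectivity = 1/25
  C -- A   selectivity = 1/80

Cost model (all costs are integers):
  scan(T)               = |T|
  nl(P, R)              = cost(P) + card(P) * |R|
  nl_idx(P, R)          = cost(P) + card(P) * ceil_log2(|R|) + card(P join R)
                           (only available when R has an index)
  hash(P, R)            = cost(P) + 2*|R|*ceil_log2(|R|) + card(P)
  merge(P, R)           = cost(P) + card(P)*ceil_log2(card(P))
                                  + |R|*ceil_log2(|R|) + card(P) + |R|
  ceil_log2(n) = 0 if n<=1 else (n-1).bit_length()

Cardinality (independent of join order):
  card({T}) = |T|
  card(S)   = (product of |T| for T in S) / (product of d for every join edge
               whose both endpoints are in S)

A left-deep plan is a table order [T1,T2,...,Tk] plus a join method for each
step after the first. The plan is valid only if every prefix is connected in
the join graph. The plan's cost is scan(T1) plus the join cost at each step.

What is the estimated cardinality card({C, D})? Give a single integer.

500

Tables in S: C(50), D(250)
Edges inside S: C-D(d=25)
numerator = 50 * 250 = 12500
denominator = 25 = 25
card(S) = 12500 / 25 = 500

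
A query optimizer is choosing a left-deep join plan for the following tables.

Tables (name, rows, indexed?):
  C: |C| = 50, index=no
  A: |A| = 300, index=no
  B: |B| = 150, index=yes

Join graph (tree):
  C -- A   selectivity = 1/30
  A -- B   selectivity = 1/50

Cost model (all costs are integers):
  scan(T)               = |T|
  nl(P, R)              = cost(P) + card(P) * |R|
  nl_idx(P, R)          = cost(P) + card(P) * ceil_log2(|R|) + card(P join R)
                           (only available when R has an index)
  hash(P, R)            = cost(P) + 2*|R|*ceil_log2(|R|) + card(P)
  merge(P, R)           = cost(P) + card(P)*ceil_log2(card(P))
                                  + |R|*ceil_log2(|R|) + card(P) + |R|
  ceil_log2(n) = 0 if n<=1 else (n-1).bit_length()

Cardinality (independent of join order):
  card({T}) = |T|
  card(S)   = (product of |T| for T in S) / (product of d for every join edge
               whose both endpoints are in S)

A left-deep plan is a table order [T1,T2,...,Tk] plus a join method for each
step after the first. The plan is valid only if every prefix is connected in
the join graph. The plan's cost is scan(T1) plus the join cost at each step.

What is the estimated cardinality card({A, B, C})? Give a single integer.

1500

Tables in S: A(300), B(150), C(50)
Edges inside S: C-A(d=30), A-B(d=50)
numerator = 300 * 150 * 50 = 2250000
denominator = 30 * 50 = 1500
card(S) = 2250000 / 1500 = 1500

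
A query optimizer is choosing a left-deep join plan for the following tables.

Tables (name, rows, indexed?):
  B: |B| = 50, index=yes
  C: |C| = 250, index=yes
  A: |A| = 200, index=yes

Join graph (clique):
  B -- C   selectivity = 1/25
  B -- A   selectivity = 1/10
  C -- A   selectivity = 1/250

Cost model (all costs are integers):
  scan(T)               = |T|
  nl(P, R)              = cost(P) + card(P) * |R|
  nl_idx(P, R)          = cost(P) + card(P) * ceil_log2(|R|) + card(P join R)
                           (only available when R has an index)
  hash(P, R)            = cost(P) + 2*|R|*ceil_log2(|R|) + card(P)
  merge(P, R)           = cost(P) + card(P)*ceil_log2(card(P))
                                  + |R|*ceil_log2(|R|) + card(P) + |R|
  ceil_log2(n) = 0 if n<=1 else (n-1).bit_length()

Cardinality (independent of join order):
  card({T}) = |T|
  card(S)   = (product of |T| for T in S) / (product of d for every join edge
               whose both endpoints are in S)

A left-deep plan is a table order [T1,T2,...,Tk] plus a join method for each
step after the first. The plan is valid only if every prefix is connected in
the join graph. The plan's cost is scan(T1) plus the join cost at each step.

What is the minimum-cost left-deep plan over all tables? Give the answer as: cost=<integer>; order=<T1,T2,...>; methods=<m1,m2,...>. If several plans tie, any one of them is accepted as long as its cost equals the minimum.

cost=2800; order=A,C,B; methods=nl_idx,hash

Selinger DP (subsets sized 1..n):
  {B}: scan cost=50, card=50
  {C}: scan cost=250, card=250
  {A}: scan cost=200, card=200
  {BC}: card=500; try (C,nl_idx)→950, (B,hash)→1100, (B,nl_idx)→2250, (C,merge)→2650, (B,merge)→2850, (C,hash)→4100 …(+2); best=950 via (C,nl_idx)
  {AB}: card=1000; try (B,hash)→1000, (A,nl_idx)→1450, (A,merge)→2200, (B,merge)→2350, (B,nl_idx)→2400, (A,hash)→3300 …(+2); best=1000 via (B,hash)
  {AC}: card=200; try (C,nl_idx)→2000, (A,nl_idx)→2450, (A,hash)→3700, (C,merge)→4250, (A,merge)→4300, (C,hash)→4400 …(+2); best=2000 via (C,nl_idx)
  {ABC}: card=40; try (B,hash)→2800, (B,nl_idx)→3240, (B,merge)→4150, (A,hash)→4650, (A,nl_idx)→4990, (C,hash)→6000 …(+6); best=2800 via (B,hash)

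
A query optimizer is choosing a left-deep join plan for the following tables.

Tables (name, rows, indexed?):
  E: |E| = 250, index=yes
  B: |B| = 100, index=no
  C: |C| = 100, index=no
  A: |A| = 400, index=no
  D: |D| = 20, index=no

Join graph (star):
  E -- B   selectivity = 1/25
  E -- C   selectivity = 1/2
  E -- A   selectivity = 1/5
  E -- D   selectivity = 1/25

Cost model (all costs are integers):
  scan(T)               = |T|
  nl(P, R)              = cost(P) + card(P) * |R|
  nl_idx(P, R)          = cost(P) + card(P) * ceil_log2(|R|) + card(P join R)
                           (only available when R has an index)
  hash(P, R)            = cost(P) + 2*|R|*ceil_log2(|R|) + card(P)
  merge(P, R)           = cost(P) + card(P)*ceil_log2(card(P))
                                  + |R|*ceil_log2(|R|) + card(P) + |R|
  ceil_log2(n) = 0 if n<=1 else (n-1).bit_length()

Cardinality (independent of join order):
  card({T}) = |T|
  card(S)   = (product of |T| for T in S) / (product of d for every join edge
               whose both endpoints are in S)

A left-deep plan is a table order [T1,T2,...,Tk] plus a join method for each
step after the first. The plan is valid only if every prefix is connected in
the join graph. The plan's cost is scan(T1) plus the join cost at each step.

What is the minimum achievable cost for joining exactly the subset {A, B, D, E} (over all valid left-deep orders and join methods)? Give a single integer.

Selinger DP over subsets of {A,B,D,E}:
  {E}: scan cost=250, card=250
  {B}: scan cost=100, card=100
  {A}: scan cost=400, card=400
  {D}: scan cost=20, card=20
  {BE}: card=1000; try (E,nl_idx)→1900, (B,hash)→1900, (E,merge)→3150, (B,merge)→3300, (E,hash)→4200, (E,nl)→25100 …(+1); best=1900 via (E,nl_idx)
  {AE}: card=20000; try (E,hash)→4800, (A,merge)→6500, (E,merge)→6650, (A,hash)→7700, (E,nl_idx)→23600, (A,nl)→100250 …(+1); best=4800 via (E,hash)
  {DE}: card=200; try (E,nl_idx)→380, (D,hash)→700, (E,merge)→2390, (D,merge)→2620, (E,hash)→4040, (E,nl)→5020 …(+1); best=380 via (E,nl_idx)
  {ABE}: card=80000; try (A,hash)→10100, (A,merge)→16900, (B,hash)→26200, (B,merge)→325600, (A,nl)→401900, (B,nl)→2004800; best=10100 via (A,hash)
  {BDE}: card=800; try (B,hash)→1980, (B,merge)→2980, (D,hash)→3100, (D,merge)→13020, (B,nl)→20380, (D,nl)→21900; best=1980 via (B,hash)
  {ADE}: card=16000; try (A,merge)→6180, (A,hash)→7780, (D,hash)→25000, (A,nl)→80380, (D,merge)→324920, (D,nl)→404800; best=6180 via (A,merge)
  {ABDE}: card=64000; try (A,hash)→9980, (A,merge)→14780, (B,hash)→23580, (D,hash)→90300, (B,merge)→246980, (A,nl)→321980 …(+3); best=9980 via (A,hash)

9980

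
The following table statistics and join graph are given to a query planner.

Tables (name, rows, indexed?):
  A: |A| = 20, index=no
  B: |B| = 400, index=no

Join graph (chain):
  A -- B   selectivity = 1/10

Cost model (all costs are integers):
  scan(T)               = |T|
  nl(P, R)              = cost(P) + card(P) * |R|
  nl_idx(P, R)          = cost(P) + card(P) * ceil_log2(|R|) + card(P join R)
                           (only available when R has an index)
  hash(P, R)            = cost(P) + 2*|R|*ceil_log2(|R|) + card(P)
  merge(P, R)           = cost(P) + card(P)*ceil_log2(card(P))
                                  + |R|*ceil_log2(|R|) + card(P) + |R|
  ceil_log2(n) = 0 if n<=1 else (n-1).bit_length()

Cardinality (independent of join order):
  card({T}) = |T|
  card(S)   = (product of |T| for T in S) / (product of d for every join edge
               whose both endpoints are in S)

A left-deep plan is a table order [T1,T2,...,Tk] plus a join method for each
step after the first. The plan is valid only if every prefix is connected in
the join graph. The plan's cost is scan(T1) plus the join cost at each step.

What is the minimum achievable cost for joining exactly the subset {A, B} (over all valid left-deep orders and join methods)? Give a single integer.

1000

Selinger DP over subsets of {A,B}:
  {A}: scan cost=20, card=20
  {B}: scan cost=400, card=400
  {AB}: card=800; try (A,hash)→1000, (B,merge)→4140, (A,merge)→4520, (B,hash)→7240, (B,nl)→8020, (A,nl)→8400; best=1000 via (A,hash)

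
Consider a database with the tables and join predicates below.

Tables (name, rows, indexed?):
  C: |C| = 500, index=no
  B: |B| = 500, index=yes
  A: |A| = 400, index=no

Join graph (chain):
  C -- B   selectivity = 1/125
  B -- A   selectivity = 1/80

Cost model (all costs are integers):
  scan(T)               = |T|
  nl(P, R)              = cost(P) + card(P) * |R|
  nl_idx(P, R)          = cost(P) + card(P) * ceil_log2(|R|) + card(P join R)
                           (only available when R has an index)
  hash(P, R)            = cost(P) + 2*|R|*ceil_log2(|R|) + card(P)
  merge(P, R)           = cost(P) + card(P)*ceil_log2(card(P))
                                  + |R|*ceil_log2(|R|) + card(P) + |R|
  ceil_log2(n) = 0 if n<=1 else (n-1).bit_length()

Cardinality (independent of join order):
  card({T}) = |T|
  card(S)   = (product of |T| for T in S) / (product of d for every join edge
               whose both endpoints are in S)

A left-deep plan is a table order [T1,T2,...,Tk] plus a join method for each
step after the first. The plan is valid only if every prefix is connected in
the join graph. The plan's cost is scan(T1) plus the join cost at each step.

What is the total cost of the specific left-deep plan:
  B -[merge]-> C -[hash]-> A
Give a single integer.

19700

step 1: scan B: cost=500, card=500
step 2: join C via merge
    card(P join C) = 500*500/(125) = 2000
    cost = 500 + 500*9 + 500*9 + 500 + 500 = 10500
step 3: join A via hash
    card(P join A) = 2000*400/(80) = 10000
    cost = 10500 + 2*400*9 + 2000 = 19700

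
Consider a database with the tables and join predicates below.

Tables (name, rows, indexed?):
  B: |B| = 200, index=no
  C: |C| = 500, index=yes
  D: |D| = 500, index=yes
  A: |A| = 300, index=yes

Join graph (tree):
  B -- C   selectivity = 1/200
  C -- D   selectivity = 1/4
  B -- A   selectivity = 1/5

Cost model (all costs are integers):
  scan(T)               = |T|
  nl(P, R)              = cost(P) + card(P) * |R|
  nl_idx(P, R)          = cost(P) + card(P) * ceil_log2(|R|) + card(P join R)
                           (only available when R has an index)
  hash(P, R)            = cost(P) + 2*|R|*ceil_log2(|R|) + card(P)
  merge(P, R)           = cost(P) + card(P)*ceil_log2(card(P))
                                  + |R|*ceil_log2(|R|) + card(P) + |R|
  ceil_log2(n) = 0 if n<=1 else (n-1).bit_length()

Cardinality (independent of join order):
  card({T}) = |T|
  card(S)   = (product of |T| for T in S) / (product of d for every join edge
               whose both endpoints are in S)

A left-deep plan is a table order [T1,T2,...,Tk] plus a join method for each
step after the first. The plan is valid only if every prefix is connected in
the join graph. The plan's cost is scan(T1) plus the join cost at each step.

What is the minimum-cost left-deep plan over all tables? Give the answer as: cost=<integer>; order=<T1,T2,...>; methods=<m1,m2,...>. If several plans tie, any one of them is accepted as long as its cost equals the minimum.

Selinger DP (subsets sized 1..n):
  {B}: scan cost=200, card=200
  {C}: scan cost=500, card=500
  {D}: scan cost=500, card=500
  {A}: scan cost=300, card=300
  {BC}: card=500; try (C,nl_idx)→2500, (B,hash)→4200, (C,merge)→7000, (B,merge)→7300, (C,hash)→9400, (C,nl)→100200 …(+1); best=2500 via (C,nl_idx)
  {AB}: card=12000; try (B,hash)→3800, (A,merge)→5000, (B,merge)→5100, (A,hash)→5800, (A,nl_idx)→14000, (A,nl)→60200 …(+1); best=3800 via (B,hash)
  {CD}: card=62500; try (D,hash)→10000, (C,hash)→10000, (D,merge)→10500, (C,merge)→10500, (D,nl_idx)→67500, (C,nl_idx)→67500 …(+2); best=10000 via (D,hash)
  {BCD}: card=62500; try (D,hash)→12000, (D,merge)→12500, (D,nl_idx)→69500, (B,hash)→75700, (D,nl)→252500, (B,merge)→1074300 …(+1); best=12000 via (D,hash)
  {ABC}: card=30000; try (A,hash)→8400, (A,merge)→10500, (C,hash)→24800, (A,nl_idx)→37000, (C,nl_idx)→141800, (A,nl)→152500 …(+2); best=8400 via (A,hash)
  {ABCD}: card=3750000; try (D,hash)→47400, (A,hash)→79900, (D,merge)→493400, (A,merge)→1077500, (D,nl_idx)→4028400, (A,nl_idx)→4324500 …(+2); best=47400 via (D,hash)

cost=47400; order=B,C,A,D; methods=nl_idx,hash,hash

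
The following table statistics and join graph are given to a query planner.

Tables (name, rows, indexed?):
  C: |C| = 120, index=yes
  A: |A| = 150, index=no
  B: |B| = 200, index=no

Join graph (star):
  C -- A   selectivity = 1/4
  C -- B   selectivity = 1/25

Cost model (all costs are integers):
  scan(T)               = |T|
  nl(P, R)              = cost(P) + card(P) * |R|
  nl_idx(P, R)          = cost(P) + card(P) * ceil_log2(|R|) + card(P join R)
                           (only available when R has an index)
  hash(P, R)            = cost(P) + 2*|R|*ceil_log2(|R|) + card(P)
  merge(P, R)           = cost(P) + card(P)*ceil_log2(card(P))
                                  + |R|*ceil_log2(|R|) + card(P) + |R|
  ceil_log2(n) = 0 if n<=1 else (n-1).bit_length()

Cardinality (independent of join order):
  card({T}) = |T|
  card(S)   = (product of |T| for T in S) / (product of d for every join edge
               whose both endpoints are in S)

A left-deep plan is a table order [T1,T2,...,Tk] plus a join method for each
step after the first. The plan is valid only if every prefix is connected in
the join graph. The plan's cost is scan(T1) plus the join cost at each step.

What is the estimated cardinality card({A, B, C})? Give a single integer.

Tables in S: A(150), B(200), C(120)
Edges inside S: C-A(d=4), C-B(d=25)
numerator = 150 * 200 * 120 = 3600000
denominator = 4 * 25 = 100
card(S) = 3600000 / 100 = 36000

36000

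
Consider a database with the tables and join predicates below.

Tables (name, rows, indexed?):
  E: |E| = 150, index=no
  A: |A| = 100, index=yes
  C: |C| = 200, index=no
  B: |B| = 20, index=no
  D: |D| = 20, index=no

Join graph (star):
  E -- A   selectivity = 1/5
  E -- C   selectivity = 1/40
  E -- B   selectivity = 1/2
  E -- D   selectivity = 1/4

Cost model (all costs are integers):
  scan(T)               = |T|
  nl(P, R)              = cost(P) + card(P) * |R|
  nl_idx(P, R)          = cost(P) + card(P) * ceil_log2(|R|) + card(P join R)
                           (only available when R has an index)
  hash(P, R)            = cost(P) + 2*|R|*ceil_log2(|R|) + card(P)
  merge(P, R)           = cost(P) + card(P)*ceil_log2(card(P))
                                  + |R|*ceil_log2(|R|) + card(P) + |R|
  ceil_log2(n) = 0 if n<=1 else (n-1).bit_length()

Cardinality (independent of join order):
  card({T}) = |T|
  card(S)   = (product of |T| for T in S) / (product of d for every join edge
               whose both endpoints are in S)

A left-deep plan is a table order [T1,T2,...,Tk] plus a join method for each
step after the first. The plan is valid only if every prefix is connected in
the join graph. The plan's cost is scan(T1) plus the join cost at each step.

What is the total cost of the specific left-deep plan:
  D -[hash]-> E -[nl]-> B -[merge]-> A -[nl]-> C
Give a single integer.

30123240

step 1: scan D: cost=20, card=20
step 2: join E via hash
    card(P join E) = 20*150/(4) = 750
    cost = 20 + 2*150*8 + 20 = 2440
step 3: join B via nl
    card(P join B) = 750*20/(2) = 7500
    cost = 2440 + 750*20 = 17440
step 4: join A via merge
    card(P join A) = 7500*100/(5) = 150000
    cost = 17440 + 7500*13 + 100*7 + 7500 + 100 = 123240
step 5: join C via nl
    card(P join C) = 150000*200/(40) = 750000
    cost = 123240 + 150000*200 = 30123240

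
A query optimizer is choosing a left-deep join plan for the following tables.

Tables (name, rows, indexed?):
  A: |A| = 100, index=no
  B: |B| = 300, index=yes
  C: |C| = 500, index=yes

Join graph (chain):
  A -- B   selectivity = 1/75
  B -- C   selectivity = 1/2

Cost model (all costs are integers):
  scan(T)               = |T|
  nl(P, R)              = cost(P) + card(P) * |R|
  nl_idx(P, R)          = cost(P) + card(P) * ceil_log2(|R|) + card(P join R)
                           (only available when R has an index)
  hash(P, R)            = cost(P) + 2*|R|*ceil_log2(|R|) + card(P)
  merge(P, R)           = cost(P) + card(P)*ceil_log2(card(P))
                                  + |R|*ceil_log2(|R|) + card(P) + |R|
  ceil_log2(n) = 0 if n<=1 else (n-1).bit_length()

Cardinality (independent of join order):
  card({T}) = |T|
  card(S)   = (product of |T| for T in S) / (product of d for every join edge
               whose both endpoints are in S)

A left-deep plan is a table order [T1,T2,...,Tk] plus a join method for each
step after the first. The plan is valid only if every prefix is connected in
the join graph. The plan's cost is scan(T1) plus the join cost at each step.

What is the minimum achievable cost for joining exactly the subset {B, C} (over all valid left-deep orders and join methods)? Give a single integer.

6400

Selinger DP over subsets of {B,C}:
  {B}: scan cost=300, card=300
  {C}: scan cost=500, card=500
  {BC}: card=75000; try (B,hash)→6400, (C,merge)→8300, (B,merge)→8500, (C,hash)→9600, (C,nl_idx)→78000, (B,nl_idx)→80000 …(+2); best=6400 via (B,hash)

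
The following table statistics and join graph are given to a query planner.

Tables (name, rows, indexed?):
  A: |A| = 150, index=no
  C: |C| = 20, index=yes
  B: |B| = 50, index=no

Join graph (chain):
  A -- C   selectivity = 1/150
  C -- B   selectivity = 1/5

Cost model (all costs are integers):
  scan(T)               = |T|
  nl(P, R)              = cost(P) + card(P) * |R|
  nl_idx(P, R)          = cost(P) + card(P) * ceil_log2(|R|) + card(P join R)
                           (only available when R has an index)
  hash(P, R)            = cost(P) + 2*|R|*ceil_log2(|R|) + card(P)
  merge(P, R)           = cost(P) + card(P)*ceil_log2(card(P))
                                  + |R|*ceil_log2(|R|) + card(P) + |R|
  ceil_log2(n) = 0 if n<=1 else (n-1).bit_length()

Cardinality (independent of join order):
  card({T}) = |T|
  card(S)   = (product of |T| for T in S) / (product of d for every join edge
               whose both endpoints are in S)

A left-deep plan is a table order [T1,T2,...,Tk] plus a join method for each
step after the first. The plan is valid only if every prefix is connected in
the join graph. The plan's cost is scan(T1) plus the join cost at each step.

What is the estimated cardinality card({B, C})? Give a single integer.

Tables in S: B(50), C(20)
Edges inside S: C-B(d=5)
numerator = 50 * 20 = 1000
denominator = 5 = 5
card(S) = 1000 / 5 = 200

200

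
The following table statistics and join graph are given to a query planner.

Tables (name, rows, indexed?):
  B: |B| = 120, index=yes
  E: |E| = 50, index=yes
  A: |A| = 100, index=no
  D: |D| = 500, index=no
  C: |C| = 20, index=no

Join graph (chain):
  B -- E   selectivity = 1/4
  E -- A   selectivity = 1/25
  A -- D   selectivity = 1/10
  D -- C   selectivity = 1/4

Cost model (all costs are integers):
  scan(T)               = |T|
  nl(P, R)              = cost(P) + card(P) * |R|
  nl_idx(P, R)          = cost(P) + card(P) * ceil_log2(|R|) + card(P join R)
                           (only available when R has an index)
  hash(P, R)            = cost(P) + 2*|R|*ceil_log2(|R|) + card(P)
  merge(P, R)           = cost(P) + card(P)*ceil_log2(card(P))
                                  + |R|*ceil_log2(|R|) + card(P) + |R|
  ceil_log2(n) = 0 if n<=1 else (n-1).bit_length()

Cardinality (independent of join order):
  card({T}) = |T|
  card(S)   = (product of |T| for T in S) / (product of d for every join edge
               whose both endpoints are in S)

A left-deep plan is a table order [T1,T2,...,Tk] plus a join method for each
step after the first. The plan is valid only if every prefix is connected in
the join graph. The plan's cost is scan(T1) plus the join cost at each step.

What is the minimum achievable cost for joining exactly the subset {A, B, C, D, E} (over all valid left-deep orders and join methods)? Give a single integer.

69480

Selinger DP over subsets of {A,B,C,D,E}:
  {B}: scan cost=120, card=120
  {E}: scan cost=50, card=50
  {A}: scan cost=100, card=100
  {D}: scan cost=500, card=500
  {C}: scan cost=20, card=20
  {BE}: card=1500; try (E,hash)→840, (B,merge)→1360, (E,merge)→1430, (B,hash)→1780, (B,nl_idx)→1900, (E,nl_idx)→2340 …(+2); best=840 via (E,hash)
  {AE}: card=200; try (E,hash)→800, (E,nl_idx)→900, (A,merge)→1200, (E,merge)→1250, (A,hash)→1500, (A,nl)→5050 …(+1); best=800 via (E,hash)
  {AD}: card=5000; try (A,hash)→2400, (D,merge)→5900, (A,merge)→6300, (D,hash)→9200, (D,nl)→50100, (A,nl)→50500; best=2400 via (A,hash)
  {CD}: card=2500; try (C,hash)→1200, (D,merge)→5140, (C,merge)→5620, (D,hash)→9040, (D,nl)→10020, (C,nl)→10500; best=1200 via (C,hash)
  {ABE}: card=6000; try (B,hash)→2680, (B,merge)→3560, (A,hash)→3740, (B,nl_idx)→8200, (A,merge)→19640, (B,nl)→24800 …(+1); best=2680 via (B,hash)
  {ADE}: card=10000; try (D,merge)→7600, (E,hash)→8000, (D,hash)→10000, (E,nl_idx)→42400, (E,merge)→72750, (D,nl)→100800 …(+1); best=7600 via (D,merge)
  {ACD}: card=25000; try (A,hash)→5100, (C,hash)→7600, (A,merge)→34500, (C,merge)→72520, (C,nl)→102400, (A,nl)→251200; best=5100 via (A,hash)
  {ABDE}: card=300000; try (D,hash)→17680, (B,hash)→19280, (D,merge)→91680, (B,merge)→158560, (B,nl_idx)→377600, (B,nl)→1207600 …(+1); best=17680 via (D,hash)
  {ACDE}: card=50000; try (C,hash)→17800, (E,hash)→30700, (C,merge)→157720, (E,nl_idx)→205100, (C,nl)→207600, (E,merge)→405450 …(+1); best=17800 via (C,hash)
  {ABCDE}: card=1500000; try (B,hash)→69480, (C,hash)→317880, (B,merge)→868760, (B,nl_idx)→1867800, (C,nl)→6017680, (C,merge)→6017800 …(+1); best=69480 via (B,hash)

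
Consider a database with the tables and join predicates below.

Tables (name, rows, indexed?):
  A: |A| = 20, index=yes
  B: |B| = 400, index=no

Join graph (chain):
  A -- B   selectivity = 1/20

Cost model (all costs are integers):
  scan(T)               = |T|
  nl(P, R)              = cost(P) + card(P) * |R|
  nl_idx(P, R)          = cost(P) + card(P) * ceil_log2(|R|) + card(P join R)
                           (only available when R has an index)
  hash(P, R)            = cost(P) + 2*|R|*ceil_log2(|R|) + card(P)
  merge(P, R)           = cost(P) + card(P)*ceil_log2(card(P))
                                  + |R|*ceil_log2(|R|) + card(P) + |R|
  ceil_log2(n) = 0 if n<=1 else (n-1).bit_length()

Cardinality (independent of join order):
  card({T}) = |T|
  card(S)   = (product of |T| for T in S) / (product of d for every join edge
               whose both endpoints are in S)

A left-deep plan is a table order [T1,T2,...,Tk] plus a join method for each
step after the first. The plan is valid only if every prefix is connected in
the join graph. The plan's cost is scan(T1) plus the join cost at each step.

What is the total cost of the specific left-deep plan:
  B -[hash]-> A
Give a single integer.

1000

step 1: scan B: cost=400, card=400
step 2: join A via hash
    card(P join A) = 400*20/(20) = 400
    cost = 400 + 2*20*5 + 400 = 1000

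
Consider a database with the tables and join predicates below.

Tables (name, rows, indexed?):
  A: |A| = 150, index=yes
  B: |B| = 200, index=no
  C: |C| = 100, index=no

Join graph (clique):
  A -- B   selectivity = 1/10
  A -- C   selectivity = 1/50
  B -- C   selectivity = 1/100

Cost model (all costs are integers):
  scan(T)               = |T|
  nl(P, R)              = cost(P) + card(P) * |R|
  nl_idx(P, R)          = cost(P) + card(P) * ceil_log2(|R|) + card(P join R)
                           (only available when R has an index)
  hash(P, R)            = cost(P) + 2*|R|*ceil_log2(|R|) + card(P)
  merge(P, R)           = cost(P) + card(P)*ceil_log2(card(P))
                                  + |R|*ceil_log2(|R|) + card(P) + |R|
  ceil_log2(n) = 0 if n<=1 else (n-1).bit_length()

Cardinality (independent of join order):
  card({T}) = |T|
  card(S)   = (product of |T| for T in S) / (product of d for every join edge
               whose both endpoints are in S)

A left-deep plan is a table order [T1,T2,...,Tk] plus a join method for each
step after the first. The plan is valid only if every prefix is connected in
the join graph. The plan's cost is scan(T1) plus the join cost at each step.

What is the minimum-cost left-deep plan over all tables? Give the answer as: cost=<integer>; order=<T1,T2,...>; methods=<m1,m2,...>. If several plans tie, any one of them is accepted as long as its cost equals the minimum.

cost=3460; order=B,C,A; methods=hash,nl_idx

Selinger DP (subsets sized 1..n):
  {A}: scan cost=150, card=150
  {B}: scan cost=200, card=200
  {C}: scan cost=100, card=100
  {AB}: card=3000; try (A,hash)→2800, (B,merge)→3300, (A,merge)→3350, (B,hash)→3500, (A,nl_idx)→4800, (B,nl)→30150 …(+1); best=2800 via (A,hash)
  {AC}: card=300; try (A,nl_idx)→1200, (C,hash)→1700, (A,merge)→2250, (C,merge)→2300, (A,hash)→2600, (A,nl)→15100 …(+1); best=1200 via (A,nl_idx)
  {BC}: card=200; try (C,hash)→1800, (B,merge)→2700, (C,merge)→2800, (B,hash)→3400, (B,nl)→20100, (C,nl)→20200; best=1800 via (C,hash)
  {ABC}: card=60; try (A,nl_idx)→3460, (A,hash)→4400, (B,hash)→4700, (A,merge)→4950, (B,merge)→6000, (C,hash)→7200 …(+4); best=3460 via (A,nl_idx)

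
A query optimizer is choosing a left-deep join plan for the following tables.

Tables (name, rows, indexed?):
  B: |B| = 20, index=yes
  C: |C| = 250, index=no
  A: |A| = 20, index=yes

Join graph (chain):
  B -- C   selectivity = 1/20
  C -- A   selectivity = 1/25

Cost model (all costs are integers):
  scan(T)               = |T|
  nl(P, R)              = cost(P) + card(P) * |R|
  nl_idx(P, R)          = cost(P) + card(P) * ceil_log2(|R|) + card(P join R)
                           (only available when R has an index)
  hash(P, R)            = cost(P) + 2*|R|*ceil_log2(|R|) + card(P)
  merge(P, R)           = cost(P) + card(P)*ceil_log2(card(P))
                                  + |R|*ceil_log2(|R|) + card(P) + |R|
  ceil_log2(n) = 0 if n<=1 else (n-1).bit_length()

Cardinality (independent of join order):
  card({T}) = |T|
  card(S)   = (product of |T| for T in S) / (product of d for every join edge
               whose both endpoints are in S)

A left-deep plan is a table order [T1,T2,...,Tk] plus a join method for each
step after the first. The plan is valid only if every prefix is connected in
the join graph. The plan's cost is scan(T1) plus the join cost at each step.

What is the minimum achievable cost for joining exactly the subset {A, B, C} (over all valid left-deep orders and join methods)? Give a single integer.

1100

Selinger DP over subsets of {A,B,C}:
  {B}: scan cost=20, card=20
  {C}: scan cost=250, card=250
  {A}: scan cost=20, card=20
  {BC}: card=250; try (B,hash)→700, (B,nl_idx)→1750, (C,merge)→2390, (B,merge)→2620, (C,hash)→4040, (C,nl)→5020 …(+1); best=700 via (B,hash)
  {AC}: card=200; try (A,hash)→700, (A,nl_idx)→1700, (C,merge)→2390, (A,merge)→2620, (C,hash)→4040, (C,nl)→5020 …(+1); best=700 via (A,hash)
  {ABC}: card=200; try (B,hash)→1100, (A,hash)→1150, (B,nl_idx)→1900, (A,nl_idx)→2150, (B,merge)→2620, (A,merge)→3070 …(+2); best=1100 via (B,hash)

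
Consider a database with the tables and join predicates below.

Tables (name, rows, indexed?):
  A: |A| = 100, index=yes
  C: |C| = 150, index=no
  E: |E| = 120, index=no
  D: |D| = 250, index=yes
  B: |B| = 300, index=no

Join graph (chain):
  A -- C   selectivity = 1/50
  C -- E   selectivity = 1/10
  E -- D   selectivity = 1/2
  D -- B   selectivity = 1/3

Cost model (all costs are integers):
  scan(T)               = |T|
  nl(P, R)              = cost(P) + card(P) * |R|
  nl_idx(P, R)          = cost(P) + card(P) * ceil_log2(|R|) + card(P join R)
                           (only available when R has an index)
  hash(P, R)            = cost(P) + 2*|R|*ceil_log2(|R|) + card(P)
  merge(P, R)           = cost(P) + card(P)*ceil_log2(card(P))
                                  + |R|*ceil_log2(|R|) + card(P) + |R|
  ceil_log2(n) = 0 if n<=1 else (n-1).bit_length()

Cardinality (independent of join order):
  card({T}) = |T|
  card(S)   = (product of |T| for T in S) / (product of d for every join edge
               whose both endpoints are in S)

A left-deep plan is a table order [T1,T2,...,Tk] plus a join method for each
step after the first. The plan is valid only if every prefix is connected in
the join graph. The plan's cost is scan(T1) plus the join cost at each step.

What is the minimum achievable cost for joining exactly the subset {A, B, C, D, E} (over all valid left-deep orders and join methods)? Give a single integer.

Selinger DP over subsets of {A,B,C,D,E}:
  {A}: scan cost=100, card=100
  {C}: scan cost=150, card=150
  {E}: scan cost=120, card=120
  {D}: scan cost=250, card=250
  {B}: scan cost=300, card=300
  {AC}: card=300; try (A,nl_idx)→1500, (A,hash)→1700, (C,merge)→2250, (A,merge)→2300, (C,hash)→2600, (C,nl)→15100 …(+1); best=1500 via (A,nl_idx)
  {CE}: card=1800; try (E,hash)→1980, (C,merge)→2430, (E,merge)→2460, (C,hash)→2640, (C,nl)→18120, (E,nl)→18150; best=1980 via (E,hash)
  {DE}: card=15000; try (E,hash)→2180, (D,merge)→3330, (E,merge)→3460, (D,hash)→4240, (D,nl_idx)→16080, (D,nl)→30120 …(+1); best=2180 via (E,hash)
  {BD}: card=25000; try (D,hash)→4600, (B,merge)→5500, (D,merge)→5550, (B,hash)→5900, (D,nl_idx)→27700, (B,nl)→75250 …(+1); best=4600 via (D,hash)
  {ACE}: card=3600; try (E,hash)→3480, (A,hash)→5180, (E,merge)→5460, (A,nl_idx)→18180, (A,merge)→24380, (E,nl)→37500 …(+1); best=3480 via (E,hash)
  {CDE}: card=225000; try (D,hash)→7780, (C,hash)→19580, (D,merge)→25830, (C,merge)→228530, (D,nl_idx)→241380, (D,nl)→451980 …(+1); best=7780 via (D,hash)
  {BDE}: card=1500000; try (B,hash)→22580, (E,hash)→31280, (B,merge)→230180, (E,merge)→405560, (E,nl)→3004600, (B,nl)→4502180; best=22580 via (B,hash)
  {ACDE}: card=450000; try (D,hash)→11080, (D,merge)→52530, (A,hash)→234180, (D,nl_idx)→482280, (D,nl)→903480, (A,nl_idx)→2032780 …(+2); best=11080 via (D,hash)
  {BCDE}: card=22500000; try (B,hash)→238180, (C,hash)→1524980, (B,merge)→4285780, (C,merge)→33023930, (B,nl)→67507780, (C,nl)→225022580; best=238180 via (B,hash)
  {ABCDE}: card=45000000; try (B,hash)→466480, (B,merge)→9014080, (A,hash)→22739580, (B,nl)→135011080, (A,nl_idx)→202738180, (A,merge)→585238980 …(+1); best=466480 via (B,hash)

466480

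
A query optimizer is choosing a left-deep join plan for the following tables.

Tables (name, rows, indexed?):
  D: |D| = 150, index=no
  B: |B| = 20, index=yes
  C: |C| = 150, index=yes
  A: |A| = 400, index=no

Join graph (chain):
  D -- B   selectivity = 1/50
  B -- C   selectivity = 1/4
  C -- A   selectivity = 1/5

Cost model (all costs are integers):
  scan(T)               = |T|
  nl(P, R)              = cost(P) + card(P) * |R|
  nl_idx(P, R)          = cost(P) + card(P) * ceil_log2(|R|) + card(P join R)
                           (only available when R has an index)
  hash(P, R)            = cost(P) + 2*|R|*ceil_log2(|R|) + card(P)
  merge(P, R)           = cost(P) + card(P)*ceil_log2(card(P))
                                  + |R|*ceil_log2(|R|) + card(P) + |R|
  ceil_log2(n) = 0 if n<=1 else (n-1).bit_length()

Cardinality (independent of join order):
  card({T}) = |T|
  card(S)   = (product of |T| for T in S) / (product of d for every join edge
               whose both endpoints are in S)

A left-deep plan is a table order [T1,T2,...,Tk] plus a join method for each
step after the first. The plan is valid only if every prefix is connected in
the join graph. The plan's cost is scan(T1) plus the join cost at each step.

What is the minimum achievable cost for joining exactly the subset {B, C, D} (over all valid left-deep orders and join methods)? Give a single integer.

2270

Selinger DP over subsets of {B,C,D}:
  {D}: scan cost=150, card=150
  {B}: scan cost=20, card=20
  {C}: scan cost=150, card=150
  {BD}: card=60; try (B,hash)→500, (B,nl_idx)→960, (D,merge)→1490, (B,merge)→1620, (D,hash)→2440, (D,nl)→3020 …(+1); best=500 via (B,hash)
  {BC}: card=750; try (B,hash)→500, (C,nl_idx)→930, (C,merge)→1490, (B,merge)→1620, (B,nl_idx)→1650, (C,hash)→2440 …(+2); best=500 via (B,hash)
  {BCD}: card=2250; try (C,merge)→2270, (C,hash)→2960, (C,nl_idx)→3230, (D,hash)→3650, (C,nl)→9500, (D,merge)→10100 …(+1); best=2270 via (C,merge)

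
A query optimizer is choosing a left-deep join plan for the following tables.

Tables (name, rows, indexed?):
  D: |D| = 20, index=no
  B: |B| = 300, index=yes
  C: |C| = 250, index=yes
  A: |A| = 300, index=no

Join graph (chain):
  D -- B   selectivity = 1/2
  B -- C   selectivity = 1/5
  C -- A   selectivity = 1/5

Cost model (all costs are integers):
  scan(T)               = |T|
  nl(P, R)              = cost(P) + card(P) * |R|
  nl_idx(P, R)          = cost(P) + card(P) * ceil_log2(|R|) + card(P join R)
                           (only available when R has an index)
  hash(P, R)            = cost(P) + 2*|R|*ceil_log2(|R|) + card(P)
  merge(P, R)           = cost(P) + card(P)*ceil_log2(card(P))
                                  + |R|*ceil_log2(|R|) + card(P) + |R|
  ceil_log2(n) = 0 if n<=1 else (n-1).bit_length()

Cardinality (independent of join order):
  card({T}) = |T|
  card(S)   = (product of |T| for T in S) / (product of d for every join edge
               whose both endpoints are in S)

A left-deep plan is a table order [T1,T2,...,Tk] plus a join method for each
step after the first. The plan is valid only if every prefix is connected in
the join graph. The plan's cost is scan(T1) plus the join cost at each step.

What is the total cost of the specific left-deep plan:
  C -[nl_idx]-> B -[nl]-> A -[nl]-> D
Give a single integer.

step 1: scan C: cost=250, card=250
step 2: join B via nl_idx
    card(P join B) = 250*300/(5) = 15000
    cost = 250 + 250*9 + 15000 = 17500
step 3: join A via nl
    card(P join A) = 15000*300/(5) = 900000
    cost = 17500 + 15000*300 = 4517500
step 4: join D via nl
    card(P join D) = 900000*20/(2) = 9000000
    cost = 4517500 + 900000*20 = 22517500

22517500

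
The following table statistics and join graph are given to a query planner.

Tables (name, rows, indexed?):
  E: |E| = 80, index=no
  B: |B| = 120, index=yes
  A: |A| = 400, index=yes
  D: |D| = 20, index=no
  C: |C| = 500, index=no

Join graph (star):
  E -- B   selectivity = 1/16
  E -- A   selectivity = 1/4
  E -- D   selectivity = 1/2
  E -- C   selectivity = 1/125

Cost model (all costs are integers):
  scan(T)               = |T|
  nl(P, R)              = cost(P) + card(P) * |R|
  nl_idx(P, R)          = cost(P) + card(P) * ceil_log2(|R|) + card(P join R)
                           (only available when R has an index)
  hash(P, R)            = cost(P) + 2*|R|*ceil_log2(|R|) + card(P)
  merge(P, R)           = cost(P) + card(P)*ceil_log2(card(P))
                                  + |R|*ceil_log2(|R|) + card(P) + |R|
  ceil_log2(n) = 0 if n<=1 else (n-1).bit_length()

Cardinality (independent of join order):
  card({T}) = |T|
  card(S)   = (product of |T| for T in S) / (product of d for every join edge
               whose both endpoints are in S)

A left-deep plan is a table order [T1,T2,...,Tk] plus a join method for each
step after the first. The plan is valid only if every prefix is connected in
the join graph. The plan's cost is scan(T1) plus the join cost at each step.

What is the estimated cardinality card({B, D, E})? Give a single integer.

Tables in S: B(120), D(20), E(80)
Edges inside S: E-B(d=16), E-D(d=2)
numerator = 120 * 20 * 80 = 192000
denominator = 16 * 2 = 32
card(S) = 192000 / 32 = 6000

6000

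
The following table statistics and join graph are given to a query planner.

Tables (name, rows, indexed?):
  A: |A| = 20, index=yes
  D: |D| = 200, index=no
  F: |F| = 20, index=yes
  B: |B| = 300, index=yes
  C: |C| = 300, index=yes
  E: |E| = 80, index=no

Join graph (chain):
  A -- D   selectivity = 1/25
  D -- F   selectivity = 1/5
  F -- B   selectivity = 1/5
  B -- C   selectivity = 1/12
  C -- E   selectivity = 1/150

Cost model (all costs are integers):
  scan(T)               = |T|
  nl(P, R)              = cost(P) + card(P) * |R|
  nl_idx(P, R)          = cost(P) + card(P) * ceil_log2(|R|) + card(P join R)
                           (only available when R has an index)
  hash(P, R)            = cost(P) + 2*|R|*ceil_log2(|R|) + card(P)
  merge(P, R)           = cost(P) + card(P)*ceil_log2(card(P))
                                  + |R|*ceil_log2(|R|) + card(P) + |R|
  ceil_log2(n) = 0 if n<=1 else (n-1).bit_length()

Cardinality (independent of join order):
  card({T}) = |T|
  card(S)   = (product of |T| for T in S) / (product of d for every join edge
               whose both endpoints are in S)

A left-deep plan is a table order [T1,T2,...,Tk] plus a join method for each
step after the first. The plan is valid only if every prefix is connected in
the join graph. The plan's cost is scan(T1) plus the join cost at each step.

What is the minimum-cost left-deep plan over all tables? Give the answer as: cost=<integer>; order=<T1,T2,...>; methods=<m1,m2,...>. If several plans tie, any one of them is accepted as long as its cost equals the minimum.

Selinger DP (subsets sized 1..n):
  {A}: scan cost=20, card=20
  {D}: scan cost=200, card=200
  {F}: scan cost=20, card=20
  {B}: scan cost=300, card=300
  {C}: scan cost=300, card=300
  {E}: scan cost=80, card=80
  {AD}: card=160; try (A,hash)→600, (A,nl_idx)→1360, (D,merge)→1940, (A,merge)→2120, (D,hash)→3240, (D,nl)→4020 …(+1); best=600 via (A,hash)
  {DF}: card=800; try (F,hash)→600, (D,merge)→1940, (F,nl_idx)→2000, (F,merge)→2120, (D,hash)→3240, (D,nl)→4020 …(+1); best=600 via (F,hash)
  {BF}: card=1200; try (F,hash)→800, (B,nl_idx)→1400, (F,nl_idx)→3000, (B,merge)→3140, (F,merge)→3420, (B,hash)→5440 …(+2); best=800 via (F,hash)
  {BC}: card=7500; try (C,hash)→6000, (B,hash)→6000, (C,merge)→6300, (B,merge)→6300, (C,nl_idx)→10500, (B,nl_idx)→10500 …(+2); best=6000 via (C,hash)
  {CE}: card=160; try (C,nl_idx)→960, (E,hash)→1720, (C,merge)→3720, (E,merge)→3940, (C,hash)→5560, (C,nl)→24080 …(+1); best=960 via (C,nl_idx)
  {ADF}: card=640; try (F,hash)→960, (A,hash)→1600, (F,nl_idx)→2040, (F,merge)→2160, (F,nl)→3800, (A,nl_idx)→5240 …(+2); best=960 via (F,hash)
  {BDF}: card=48000; try (D,hash)→5200, (B,hash)→6800, (B,merge)→12400, (D,merge)→17000, (B,nl_idx)→55800, (B,nl)→240600 …(+1); best=5200 via (D,hash)
  {BCF}: card=30000; try (C,hash)→7400, (F,hash)→13700, (C,merge)→18200, (C,nl_idx)→41600, (F,nl_idx)→73500, (F,merge)→111120 …(+2); best=7400 via (C,hash)
  {BCE}: card=4000; try (B,merge)→5400, (B,nl_idx)→6400, (B,hash)→6520, (E,hash)→14620, (B,nl)→48960, (E,merge)→111640 …(+1); best=5400 via (B,merge)
  {ABDF}: card=38400; try (B,hash)→7000, (B,merge)→11000, (B,nl_idx)→45120, (A,hash)→53400, (B,nl)→192960, (A,nl_idx)→283600 …(+2); best=7000 via (B,hash)
  {BCDF}: card=1200000; try (D,hash)→40600, (C,hash)→58600, (D,merge)→489200, (C,merge)→824200, (C,nl_idx)→1637200, (D,nl)→6007400 …(+1); best=40600 via (D,hash)
  {BCEF}: card=16000; try (F,hash)→9600, (E,hash)→38520, (F,nl_idx)→41400, (F,merge)→57520, (F,nl)→85400, (E,merge)→488040 …(+1); best=9600 via (F,hash)
  {ABCDF}: card=960000; try (C,hash)→50800, (C,merge)→662800, (A,hash)→1240800, (C,nl_idx)→1312600, (A,nl_idx)→7000600, (C,nl)→11527000 …(+2); best=50800 via (C,hash)
  {BCDEF}: card=640000; try (D,hash)→28800, (D,merge)→251400, (E,hash)→1241720, (D,nl)→3209600, (E,merge)→26441240, (E,nl)→96040600; best=28800 via (D,hash)
  {ABCDEF}: card=512000; try (A,hash)→669000, (E,hash)→1011920, (A,nl_idx)→3740800, (A,nl)→12828800, (A,merge)→13468920, (E,merge)→20211440 …(+1); best=669000 via (A,hash)

cost=669000; order=E,C,B,F,D,A; methods=nl_idx,merge,hash,hash,hash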